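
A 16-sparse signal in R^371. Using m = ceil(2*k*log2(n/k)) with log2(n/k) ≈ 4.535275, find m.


log2(n/k) = log2(371/16) ≈ 4.535275.
2*k*log2(n/k) ≈ 2*16*4.535275 = 145.1288.
m = ceil(145.1288) = 146.

146


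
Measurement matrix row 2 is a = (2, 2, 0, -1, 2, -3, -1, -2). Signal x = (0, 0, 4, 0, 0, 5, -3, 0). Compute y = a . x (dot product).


Non-zero terms: ['0*4', '-3*5', '-1*-3']
Products: [0, -15, 3]
y = sum = -12.

-12


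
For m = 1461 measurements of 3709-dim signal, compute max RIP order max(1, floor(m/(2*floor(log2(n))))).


floor(log2(3709)) = 11.
2*11 = 22.
m/(2*floor(log2(n))) = 1461/22 ≈ 66.4091.
floor = 66.
k = max(1, 66) = 66.

66


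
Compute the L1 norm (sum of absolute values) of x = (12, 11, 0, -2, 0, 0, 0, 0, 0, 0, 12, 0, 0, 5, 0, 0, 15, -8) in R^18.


Non-zero entries: [(0, 12), (1, 11), (3, -2), (10, 12), (13, 5), (16, 15), (17, -8)]
Absolute values: [12, 11, 2, 12, 5, 15, 8]
||x||_1 = sum = 65.

65


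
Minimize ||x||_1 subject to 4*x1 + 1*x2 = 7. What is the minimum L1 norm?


Axis intercepts:
  x1 = 7/4, x2 = 0: L1 = 7/4
  x1 = 0, x2 = 7: L1 = 7
x* = (7/4, 0)
||x*||_1 = 7/4.

7/4


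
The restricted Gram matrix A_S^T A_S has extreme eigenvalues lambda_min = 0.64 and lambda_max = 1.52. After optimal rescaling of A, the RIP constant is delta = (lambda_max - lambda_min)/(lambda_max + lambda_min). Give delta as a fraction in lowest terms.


lambda_max - lambda_min = 1.52 - 0.64 = 0.88.
lambda_max + lambda_min = 1.52 + 0.64 = 2.16.
delta = 0.88/2.16 = 88/216 = 11/27.

11/27


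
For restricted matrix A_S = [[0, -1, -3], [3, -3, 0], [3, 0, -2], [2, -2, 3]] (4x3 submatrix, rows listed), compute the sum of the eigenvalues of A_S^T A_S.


Sum of eigenvalues of A_S^T A_S = trace(A_S^T A_S) = sum of squared column norms of A_S.
A_S^T A_S diagonal: [22, 14, 22].
trace = 22 + 14 + 22 = 58.

58


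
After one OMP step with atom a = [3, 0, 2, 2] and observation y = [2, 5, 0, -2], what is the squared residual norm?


a^T a = 17.
a^T y = 2.
coeff = 2/17 = 2/17.
||r||^2 = 557/17.

557/17


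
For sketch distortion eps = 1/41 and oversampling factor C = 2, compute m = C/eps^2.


1/eps = 41.
(1/eps)^2 = 1681.
m = 2*1681 = 3362.

3362


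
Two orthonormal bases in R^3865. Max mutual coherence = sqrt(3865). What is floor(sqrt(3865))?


62^2 = 3844 <= 3865 < 3969 = 63^2, so 62 <= sqrt(3865) < 63.
floor(sqrt(3865)) = 62.

62


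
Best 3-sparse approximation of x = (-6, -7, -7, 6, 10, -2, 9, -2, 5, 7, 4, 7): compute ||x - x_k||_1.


Sorted |x_i| descending: [10, 9, 7, 7, 7, 7, 6, 6, 5, 4, 2, 2]
Keep top 3: [10, 9, 7]
Tail entries: [7, 7, 7, 6, 6, 5, 4, 2, 2]
L1 error = sum of tail = 46.

46


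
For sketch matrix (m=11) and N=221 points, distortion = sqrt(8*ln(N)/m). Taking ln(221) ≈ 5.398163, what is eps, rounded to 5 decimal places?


ln(221) ≈ 5.398163.
8*ln(N)/m ≈ 8*5.398163/11 ≈ 3.92593673.
eps = sqrt(3.92593673) ≈ 1.9813977 ≈ 1.98140.

1.98140


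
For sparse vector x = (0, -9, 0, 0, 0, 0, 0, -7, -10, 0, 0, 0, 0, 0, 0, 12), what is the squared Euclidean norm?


Non-zero entries: [(1, -9), (7, -7), (8, -10), (15, 12)]
Squares: [81, 49, 100, 144]
||x||_2^2 = sum = 374.

374


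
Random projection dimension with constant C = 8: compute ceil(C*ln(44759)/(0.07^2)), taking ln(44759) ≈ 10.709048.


ln(44759) ≈ 10.709048.
eps^2 = 0.07^2 = 0.0049.
C*ln(N)/eps^2 ≈ 8*10.709048/0.0049 ≈ 17484.16.
m = ceil(17484.16) = 17485.

17485


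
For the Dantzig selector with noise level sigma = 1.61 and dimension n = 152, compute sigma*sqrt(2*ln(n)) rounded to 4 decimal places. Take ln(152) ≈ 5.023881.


ln(152) ≈ 5.023881.
2*ln(n) ≈ 10.047762.
sqrt(2*ln(n)) ≈ sqrt(10.047762) ≈ 3.16982.
threshold ≈ 1.61*3.16982 = 5.1034102 ≈ 5.1034.

5.1034


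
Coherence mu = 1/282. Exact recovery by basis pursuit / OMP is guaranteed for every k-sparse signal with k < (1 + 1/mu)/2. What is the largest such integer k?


1/mu = 282.
1 + 1/mu = 283.
(1 + 1/mu)/2 = 141.5 is not an integer, so k_max = floor(141.5) = 141.

141


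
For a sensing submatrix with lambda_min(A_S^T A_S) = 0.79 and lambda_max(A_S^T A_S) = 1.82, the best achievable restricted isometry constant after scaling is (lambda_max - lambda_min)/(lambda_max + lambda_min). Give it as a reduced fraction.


lambda_max - lambda_min = 1.82 - 0.79 = 1.03.
lambda_max + lambda_min = 1.82 + 0.79 = 2.61.
delta = 1.03/2.61 = 103/261.

103/261


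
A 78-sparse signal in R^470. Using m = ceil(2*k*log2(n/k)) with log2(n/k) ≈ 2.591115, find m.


log2(n/k) = log2(470/78) ≈ 2.591115.
2*k*log2(n/k) ≈ 2*78*2.591115 = 404.21394.
m = ceil(404.21394) = 405.

405


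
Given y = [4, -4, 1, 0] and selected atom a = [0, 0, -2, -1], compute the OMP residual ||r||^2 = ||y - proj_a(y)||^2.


a^T a = 5.
a^T y = -2.
coeff = -2/5 = -2/5.
||r||^2 = 161/5.

161/5


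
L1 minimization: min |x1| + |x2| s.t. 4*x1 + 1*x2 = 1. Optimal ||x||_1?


Axis intercepts:
  x1 = 1/4, x2 = 0: L1 = 1/4
  x1 = 0, x2 = 1: L1 = 1
x* = (1/4, 0)
||x*||_1 = 1/4.

1/4


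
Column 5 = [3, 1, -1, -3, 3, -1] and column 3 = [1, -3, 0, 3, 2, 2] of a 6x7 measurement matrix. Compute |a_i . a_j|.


Inner product: 3*1 + 1*-3 + -1*0 + -3*3 + 3*2 + -1*2
Products: [3, -3, 0, -9, 6, -2]
Sum = -5.
|dot| = 5.

5


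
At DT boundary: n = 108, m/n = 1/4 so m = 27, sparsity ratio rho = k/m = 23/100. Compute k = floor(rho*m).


m = 1/4*108 = 27.
rho = 23/100.
rho*m = 23/100*27 = 6.21.
k = floor(6.21) = 6.

6


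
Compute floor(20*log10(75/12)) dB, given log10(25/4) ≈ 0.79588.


||x||/||e|| = 75/12 = 25/4.
log10(25/4) ≈ 0.79588.
20*log10(||x||/||e||) ≈ 20*0.79588 = 15.9176.
floor(15.9176) = 15.

15


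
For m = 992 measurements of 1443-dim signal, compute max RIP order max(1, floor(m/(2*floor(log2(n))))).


floor(log2(1443)) = 10.
2*10 = 20.
m/(2*floor(log2(n))) = 992/20 ≈ 49.6.
floor = 49.
k = max(1, 49) = 49.

49


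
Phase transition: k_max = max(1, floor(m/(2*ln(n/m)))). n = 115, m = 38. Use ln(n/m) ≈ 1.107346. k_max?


n/m = 115/38.
ln(n/m) ≈ 1.107346.
2*ln(n/m) ≈ 2.214692.
m/(2*ln(n/m)) ≈ 38/2.214692 ≈ 17.1581.
floor = 17.
k_max = max(1, 17) = 17.

17


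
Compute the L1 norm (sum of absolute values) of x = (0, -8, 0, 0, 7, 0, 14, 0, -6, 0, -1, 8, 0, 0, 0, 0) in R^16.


Non-zero entries: [(1, -8), (4, 7), (6, 14), (8, -6), (10, -1), (11, 8)]
Absolute values: [8, 7, 14, 6, 1, 8]
||x||_1 = sum = 44.

44


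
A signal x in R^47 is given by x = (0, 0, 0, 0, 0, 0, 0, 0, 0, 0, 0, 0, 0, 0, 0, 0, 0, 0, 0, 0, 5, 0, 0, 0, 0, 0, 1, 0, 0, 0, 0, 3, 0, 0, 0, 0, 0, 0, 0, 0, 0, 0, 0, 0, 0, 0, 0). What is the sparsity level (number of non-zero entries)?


Non-zero positions: [20, 26, 31].
Sparsity = 3.

3


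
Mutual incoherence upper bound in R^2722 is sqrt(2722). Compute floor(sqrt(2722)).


52^2 = 2704 <= 2722 < 2809 = 53^2, so 52 <= sqrt(2722) < 53.
floor(sqrt(2722)) = 52.

52


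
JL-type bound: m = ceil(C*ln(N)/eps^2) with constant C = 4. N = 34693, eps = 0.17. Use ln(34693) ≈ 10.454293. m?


ln(34693) ≈ 10.454293.
eps^2 = 0.17^2 = 0.0289.
C*ln(N)/eps^2 ≈ 4*10.454293/0.0289 ≈ 1446.961.
m = ceil(1446.961) = 1447.

1447


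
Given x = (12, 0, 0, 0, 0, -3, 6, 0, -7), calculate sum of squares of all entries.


Non-zero entries: [(0, 12), (5, -3), (6, 6), (8, -7)]
Squares: [144, 9, 36, 49]
||x||_2^2 = sum = 238.

238


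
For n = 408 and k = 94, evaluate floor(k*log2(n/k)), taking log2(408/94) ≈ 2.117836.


log2(n/k) = log2(408/94) ≈ 2.117836.
k*log2(n/k) ≈ 94*2.117836 = 199.076584.
floor(199.076584) = 199.

199


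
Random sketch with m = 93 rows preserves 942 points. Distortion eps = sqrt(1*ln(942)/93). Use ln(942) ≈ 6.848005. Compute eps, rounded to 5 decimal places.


ln(942) ≈ 6.848005.
1*ln(N)/m ≈ 1*6.848005/93 ≈ 0.07363446.
eps = sqrt(0.07363446) ≈ 0.2713567 ≈ 0.27136.

0.27136


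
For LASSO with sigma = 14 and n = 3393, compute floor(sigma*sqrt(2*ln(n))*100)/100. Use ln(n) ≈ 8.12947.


ln(3393) ≈ 8.12947.
2*ln(n) ≈ 16.25894.
sqrt(2*ln(n)) ≈ sqrt(16.25894) ≈ 4.032238.
lambda ≈ 14*4.032238 = 56.451332.
floor(lambda*100)/100 = 56.45.

56.45


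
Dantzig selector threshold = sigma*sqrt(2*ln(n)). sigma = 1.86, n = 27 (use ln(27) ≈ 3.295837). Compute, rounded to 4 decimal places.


ln(27) ≈ 3.295837.
2*ln(n) ≈ 6.591674.
sqrt(2*ln(n)) ≈ sqrt(6.591674) ≈ 2.567426.
threshold ≈ 1.86*2.567426 = 4.77541236 ≈ 4.7754.

4.7754


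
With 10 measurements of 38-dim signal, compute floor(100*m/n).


100*m/n = 100*10/38 ≈ 26.3158.
floor = 26.

26


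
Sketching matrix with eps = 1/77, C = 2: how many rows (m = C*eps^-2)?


1/eps = 77.
(1/eps)^2 = 5929.
m = 2*5929 = 11858.

11858


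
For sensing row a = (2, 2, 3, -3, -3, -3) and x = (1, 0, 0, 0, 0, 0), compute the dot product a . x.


Non-zero terms: ['2*1']
Products: [2]
y = sum = 2.

2


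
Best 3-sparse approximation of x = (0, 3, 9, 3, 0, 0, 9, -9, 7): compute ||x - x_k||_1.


Sorted |x_i| descending: [9, 9, 9, 7, 3, 3, 0, 0, 0]
Keep top 3: [9, 9, 9]
Tail entries: [7, 3, 3, 0, 0, 0]
L1 error = sum of tail = 13.

13


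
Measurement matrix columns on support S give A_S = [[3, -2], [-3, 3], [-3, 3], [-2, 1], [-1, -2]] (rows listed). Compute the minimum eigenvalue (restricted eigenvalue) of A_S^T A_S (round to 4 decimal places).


A_S^T A_S = [[32, -24], [-24, 27]].
trace = 59.
det = 288.
disc = trace^2 - 4*det = 3481 - 4*288 = 2329.
sqrt(2329) ≈ 48.259714.
lam_min = (59 - sqrt(2329))/2 ≈ (59 - 48.259714)/2 = 5.370143 ≈ 5.3701.

5.3701


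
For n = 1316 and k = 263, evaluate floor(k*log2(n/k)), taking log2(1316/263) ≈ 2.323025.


log2(n/k) = log2(1316/263) ≈ 2.323025.
k*log2(n/k) ≈ 263*2.323025 = 610.955575.
floor(610.955575) = 610.

610


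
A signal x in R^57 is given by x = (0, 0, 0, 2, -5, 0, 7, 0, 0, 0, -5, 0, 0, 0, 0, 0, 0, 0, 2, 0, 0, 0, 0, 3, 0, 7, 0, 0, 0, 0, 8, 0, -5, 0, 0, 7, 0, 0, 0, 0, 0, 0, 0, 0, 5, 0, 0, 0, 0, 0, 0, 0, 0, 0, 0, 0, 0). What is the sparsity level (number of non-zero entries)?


Non-zero positions: [3, 4, 6, 10, 18, 23, 25, 30, 32, 35, 44].
Sparsity = 11.

11


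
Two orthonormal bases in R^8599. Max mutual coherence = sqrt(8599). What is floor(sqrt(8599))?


92^2 = 8464 <= 8599 < 8649 = 93^2, so 92 <= sqrt(8599) < 93.
floor(sqrt(8599)) = 92.

92


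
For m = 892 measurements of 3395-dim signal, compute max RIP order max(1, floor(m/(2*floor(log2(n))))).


floor(log2(3395)) = 11.
2*11 = 22.
m/(2*floor(log2(n))) = 892/22 ≈ 40.5455.
floor = 40.
k = max(1, 40) = 40.

40


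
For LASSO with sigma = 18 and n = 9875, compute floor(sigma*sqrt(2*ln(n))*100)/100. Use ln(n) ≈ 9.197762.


ln(9875) ≈ 9.197762.
2*ln(n) ≈ 18.395524.
sqrt(2*ln(n)) ≈ sqrt(18.395524) ≈ 4.289.
lambda ≈ 18*4.289 = 77.202.
floor(lambda*100)/100 = 77.20.

77.20


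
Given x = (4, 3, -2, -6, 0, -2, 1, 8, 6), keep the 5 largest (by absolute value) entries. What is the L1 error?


Sorted |x_i| descending: [8, 6, 6, 4, 3, 2, 2, 1, 0]
Keep top 5: [8, 6, 6, 4, 3]
Tail entries: [2, 2, 1, 0]
L1 error = sum of tail = 5.

5


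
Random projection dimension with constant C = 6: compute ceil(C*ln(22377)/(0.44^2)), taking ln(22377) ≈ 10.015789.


ln(22377) ≈ 10.015789.
eps^2 = 0.44^2 = 0.1936.
C*ln(N)/eps^2 ≈ 6*10.015789/0.1936 ≈ 310.4067.
m = ceil(310.4067) = 311.

311


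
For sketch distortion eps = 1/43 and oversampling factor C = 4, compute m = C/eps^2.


1/eps = 43.
(1/eps)^2 = 1849.
m = 4*1849 = 7396.

7396


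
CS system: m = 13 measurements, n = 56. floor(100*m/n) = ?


100*m/n = 100*13/56 ≈ 23.2143.
floor = 23.

23


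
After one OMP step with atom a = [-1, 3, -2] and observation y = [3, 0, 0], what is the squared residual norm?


a^T a = 14.
a^T y = -3.
coeff = -3/14 = -3/14.
||r||^2 = 117/14.

117/14


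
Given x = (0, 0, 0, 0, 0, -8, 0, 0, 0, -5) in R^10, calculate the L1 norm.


Non-zero entries: [(5, -8), (9, -5)]
Absolute values: [8, 5]
||x||_1 = sum = 13.

13


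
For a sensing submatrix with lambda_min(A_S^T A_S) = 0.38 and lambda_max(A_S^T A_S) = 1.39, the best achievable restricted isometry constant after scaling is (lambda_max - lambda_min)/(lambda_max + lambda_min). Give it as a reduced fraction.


lambda_max - lambda_min = 1.39 - 0.38 = 1.01.
lambda_max + lambda_min = 1.39 + 0.38 = 1.77.
delta = 1.01/1.77 = 101/177.

101/177


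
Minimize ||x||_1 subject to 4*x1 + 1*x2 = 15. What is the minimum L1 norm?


Axis intercepts:
  x1 = 15/4, x2 = 0: L1 = 15/4
  x1 = 0, x2 = 15: L1 = 15
x* = (15/4, 0)
||x*||_1 = 15/4.

15/4


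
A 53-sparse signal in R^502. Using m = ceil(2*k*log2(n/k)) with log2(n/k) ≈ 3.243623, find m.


log2(n/k) = log2(502/53) ≈ 3.243623.
2*k*log2(n/k) ≈ 2*53*3.243623 = 343.824038.
m = ceil(343.824038) = 344.

344


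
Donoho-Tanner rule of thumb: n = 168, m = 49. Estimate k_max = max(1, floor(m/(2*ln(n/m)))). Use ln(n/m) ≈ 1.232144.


n/m = 168/49 = 24/7.
ln(n/m) ≈ 1.232144.
2*ln(n/m) ≈ 2.464288.
m/(2*ln(n/m)) ≈ 49/2.464288 ≈ 19.884.
floor = 19.
k_max = max(1, 19) = 19.

19


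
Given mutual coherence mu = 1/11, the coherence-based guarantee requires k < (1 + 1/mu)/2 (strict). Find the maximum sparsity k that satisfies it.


1/mu = 11.
1 + 1/mu = 12.
(1 + 1/mu)/2 = 6 is an integer and the inequality is strict, so k_max = 6 - 1 = 5.

5


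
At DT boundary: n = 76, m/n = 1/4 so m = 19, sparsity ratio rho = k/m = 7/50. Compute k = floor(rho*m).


m = 1/4*76 = 19.
rho = 7/50.
rho*m = 7/50*19 = 2.66.
k = floor(2.66) = 2.

2


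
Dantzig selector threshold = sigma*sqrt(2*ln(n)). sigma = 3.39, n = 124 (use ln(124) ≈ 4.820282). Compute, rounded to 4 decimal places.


ln(124) ≈ 4.820282.
2*ln(n) ≈ 9.640564.
sqrt(2*ln(n)) ≈ sqrt(9.640564) ≈ 3.104926.
threshold ≈ 3.39*3.104926 = 10.52569914 ≈ 10.5257.

10.5257


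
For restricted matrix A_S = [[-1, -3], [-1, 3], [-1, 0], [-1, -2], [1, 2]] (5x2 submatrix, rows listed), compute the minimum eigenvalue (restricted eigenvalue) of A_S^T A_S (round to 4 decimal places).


A_S^T A_S = [[5, 4], [4, 26]].
trace = 31.
det = 114.
disc = trace^2 - 4*det = 961 - 4*114 = 505.
sqrt(505) ≈ 22.472205.
lam_min = (31 - sqrt(505))/2 ≈ (31 - 22.472205)/2 = 4.2638975 ≈ 4.2639.

4.2639


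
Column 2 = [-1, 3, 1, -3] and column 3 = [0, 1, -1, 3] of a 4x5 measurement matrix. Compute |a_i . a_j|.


Inner product: -1*0 + 3*1 + 1*-1 + -3*3
Products: [0, 3, -1, -9]
Sum = -7.
|dot| = 7.

7


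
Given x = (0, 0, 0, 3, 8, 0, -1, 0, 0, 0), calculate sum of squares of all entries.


Non-zero entries: [(3, 3), (4, 8), (6, -1)]
Squares: [9, 64, 1]
||x||_2^2 = sum = 74.

74


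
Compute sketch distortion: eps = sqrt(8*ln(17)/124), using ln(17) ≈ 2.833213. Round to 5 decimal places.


ln(17) ≈ 2.833213.
8*ln(N)/m ≈ 8*2.833213/124 ≈ 0.18278794.
eps = sqrt(0.18278794) ≈ 0.4275371 ≈ 0.42754.

0.42754


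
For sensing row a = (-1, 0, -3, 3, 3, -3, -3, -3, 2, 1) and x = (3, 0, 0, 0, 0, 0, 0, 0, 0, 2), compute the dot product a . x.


Non-zero terms: ['-1*3', '1*2']
Products: [-3, 2]
y = sum = -1.

-1


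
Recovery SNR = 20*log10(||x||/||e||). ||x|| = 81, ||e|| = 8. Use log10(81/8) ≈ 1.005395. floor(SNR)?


||x||/||e|| = 81/8.
log10(81/8) ≈ 1.005395.
20*log10(||x||/||e||) ≈ 20*1.005395 = 20.1079.
floor(20.1079) = 20.

20


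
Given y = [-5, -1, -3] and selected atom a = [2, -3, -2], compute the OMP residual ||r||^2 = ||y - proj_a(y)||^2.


a^T a = 17.
a^T y = -1.
coeff = -1/17 = -1/17.
||r||^2 = 594/17.

594/17


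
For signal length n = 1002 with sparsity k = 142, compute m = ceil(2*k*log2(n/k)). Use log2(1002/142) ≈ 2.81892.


log2(n/k) = log2(1002/142) ≈ 2.81892.
2*k*log2(n/k) ≈ 2*142*2.81892 = 800.57328.
m = ceil(800.57328) = 801.

801


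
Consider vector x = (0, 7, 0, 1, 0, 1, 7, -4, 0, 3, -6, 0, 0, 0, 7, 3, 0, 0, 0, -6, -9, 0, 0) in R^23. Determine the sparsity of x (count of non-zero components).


Non-zero positions: [1, 3, 5, 6, 7, 9, 10, 14, 15, 19, 20].
Sparsity = 11.

11


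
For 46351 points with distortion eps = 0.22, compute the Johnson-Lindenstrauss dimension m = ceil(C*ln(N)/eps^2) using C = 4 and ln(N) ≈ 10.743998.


ln(46351) ≈ 10.743998.
eps^2 = 0.22^2 = 0.0484.
C*ln(N)/eps^2 ≈ 4*10.743998/0.0484 ≈ 887.9337.
m = ceil(887.9337) = 888.

888


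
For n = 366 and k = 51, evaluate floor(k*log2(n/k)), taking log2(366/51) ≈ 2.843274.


log2(n/k) = log2(366/51) ≈ 2.843274.
k*log2(n/k) ≈ 51*2.843274 = 145.006974.
floor(145.006974) = 145.

145


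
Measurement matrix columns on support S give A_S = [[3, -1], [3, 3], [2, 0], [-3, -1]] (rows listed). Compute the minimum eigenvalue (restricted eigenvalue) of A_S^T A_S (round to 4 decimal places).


A_S^T A_S = [[31, 9], [9, 11]].
trace = 42.
det = 260.
disc = trace^2 - 4*det = 1764 - 4*260 = 724.
sqrt(724) ≈ 26.907248.
lam_min = (42 - sqrt(724))/2 ≈ (42 - 26.907248)/2 = 7.546376 ≈ 7.5464.

7.5464


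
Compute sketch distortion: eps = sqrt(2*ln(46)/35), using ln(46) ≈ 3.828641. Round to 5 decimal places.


ln(46) ≈ 3.828641.
2*ln(N)/m ≈ 2*3.828641/35 ≈ 0.21877949.
eps = sqrt(0.21877949) ≈ 0.4677387 ≈ 0.46774.

0.46774


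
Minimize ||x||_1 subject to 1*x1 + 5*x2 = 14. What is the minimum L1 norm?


Axis intercepts:
  x1 = 14, x2 = 0: L1 = 14
  x1 = 0, x2 = 14/5: L1 = 14/5
x* = (0, 14/5)
||x*||_1 = 14/5.

14/5


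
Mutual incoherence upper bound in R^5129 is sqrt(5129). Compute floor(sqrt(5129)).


71^2 = 5041 <= 5129 < 5184 = 72^2, so 71 <= sqrt(5129) < 72.
floor(sqrt(5129)) = 71.

71


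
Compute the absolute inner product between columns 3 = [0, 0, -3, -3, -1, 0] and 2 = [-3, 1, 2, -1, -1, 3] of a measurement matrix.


Inner product: 0*-3 + 0*1 + -3*2 + -3*-1 + -1*-1 + 0*3
Products: [0, 0, -6, 3, 1, 0]
Sum = -2.
|dot| = 2.

2


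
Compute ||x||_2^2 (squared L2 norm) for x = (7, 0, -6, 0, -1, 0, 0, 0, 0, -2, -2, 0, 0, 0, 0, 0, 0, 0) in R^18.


Non-zero entries: [(0, 7), (2, -6), (4, -1), (9, -2), (10, -2)]
Squares: [49, 36, 1, 4, 4]
||x||_2^2 = sum = 94.

94


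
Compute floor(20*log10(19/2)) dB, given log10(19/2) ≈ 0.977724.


||x||/||e|| = 19/2.
log10(19/2) ≈ 0.977724.
20*log10(||x||/||e||) ≈ 20*0.977724 = 19.55448.
floor(19.55448) = 19.

19


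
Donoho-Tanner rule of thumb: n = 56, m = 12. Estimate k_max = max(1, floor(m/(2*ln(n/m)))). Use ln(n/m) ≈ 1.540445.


n/m = 56/12 = 14/3.
ln(n/m) ≈ 1.540445.
2*ln(n/m) ≈ 3.08089.
m/(2*ln(n/m)) ≈ 12/3.08089 ≈ 3.895.
floor = 3.
k_max = max(1, 3) = 3.

3


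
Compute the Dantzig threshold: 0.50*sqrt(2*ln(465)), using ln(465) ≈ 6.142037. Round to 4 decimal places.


ln(465) ≈ 6.142037.
2*ln(n) ≈ 12.284074.
sqrt(2*ln(n)) ≈ sqrt(12.284074) ≈ 3.504864.
threshold ≈ 0.50*3.504864 = 1.752432 ≈ 1.7524.

1.7524


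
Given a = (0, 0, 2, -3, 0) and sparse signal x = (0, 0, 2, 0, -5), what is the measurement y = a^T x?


Non-zero terms: ['2*2', '0*-5']
Products: [4, 0]
y = sum = 4.

4


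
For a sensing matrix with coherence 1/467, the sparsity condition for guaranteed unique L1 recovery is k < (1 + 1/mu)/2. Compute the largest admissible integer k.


1/mu = 467.
1 + 1/mu = 468.
(1 + 1/mu)/2 = 234 is an integer and the inequality is strict, so k_max = 234 - 1 = 233.

233


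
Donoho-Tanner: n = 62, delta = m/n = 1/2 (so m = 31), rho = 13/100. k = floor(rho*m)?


m = 1/2*62 = 31.
rho = 13/100.
rho*m = 13/100*31 = 4.03.
k = floor(4.03) = 4.

4


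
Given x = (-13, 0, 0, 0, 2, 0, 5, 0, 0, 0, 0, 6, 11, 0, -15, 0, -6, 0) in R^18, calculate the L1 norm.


Non-zero entries: [(0, -13), (4, 2), (6, 5), (11, 6), (12, 11), (14, -15), (16, -6)]
Absolute values: [13, 2, 5, 6, 11, 15, 6]
||x||_1 = sum = 58.

58


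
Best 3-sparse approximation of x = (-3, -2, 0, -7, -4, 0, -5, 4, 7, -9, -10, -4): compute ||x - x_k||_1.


Sorted |x_i| descending: [10, 9, 7, 7, 5, 4, 4, 4, 3, 2, 0, 0]
Keep top 3: [10, 9, 7]
Tail entries: [7, 5, 4, 4, 4, 3, 2, 0, 0]
L1 error = sum of tail = 29.

29


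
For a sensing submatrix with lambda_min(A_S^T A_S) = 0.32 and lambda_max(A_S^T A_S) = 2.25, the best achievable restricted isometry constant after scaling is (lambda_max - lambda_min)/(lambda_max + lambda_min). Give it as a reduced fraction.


lambda_max - lambda_min = 2.25 - 0.32 = 1.93.
lambda_max + lambda_min = 2.25 + 0.32 = 2.57.
delta = 1.93/2.57 = 193/257.

193/257


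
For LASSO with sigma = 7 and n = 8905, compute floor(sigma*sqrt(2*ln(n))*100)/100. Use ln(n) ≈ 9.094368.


ln(8905) ≈ 9.094368.
2*ln(n) ≈ 18.188736.
sqrt(2*ln(n)) ≈ sqrt(18.188736) ≈ 4.264825.
lambda ≈ 7*4.264825 = 29.853775.
floor(lambda*100)/100 = 29.85.

29.85


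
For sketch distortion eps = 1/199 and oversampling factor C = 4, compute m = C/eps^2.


1/eps = 199.
(1/eps)^2 = 39601.
m = 4*39601 = 158404.

158404


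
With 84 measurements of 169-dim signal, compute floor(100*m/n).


100*m/n = 100*84/169 ≈ 49.7041.
floor = 49.

49


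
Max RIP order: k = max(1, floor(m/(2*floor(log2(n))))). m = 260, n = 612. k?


floor(log2(612)) = 9.
2*9 = 18.
m/(2*floor(log2(n))) = 260/18 ≈ 14.4444.
floor = 14.
k = max(1, 14) = 14.

14


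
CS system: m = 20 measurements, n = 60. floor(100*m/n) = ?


100*m/n = 100*20/60 ≈ 33.3333.
floor = 33.

33


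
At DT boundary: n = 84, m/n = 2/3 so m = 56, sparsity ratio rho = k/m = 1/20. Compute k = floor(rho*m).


m = 2/3*84 = 56.
rho = 1/20.
rho*m = 1/20*56 = 2.8.
k = floor(2.8) = 2.

2


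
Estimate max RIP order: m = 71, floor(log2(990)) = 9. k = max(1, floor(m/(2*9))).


floor(log2(990)) = 9.
2*9 = 18.
m/(2*floor(log2(n))) = 71/18 ≈ 3.9444.
floor = 3.
k = max(1, 3) = 3.

3


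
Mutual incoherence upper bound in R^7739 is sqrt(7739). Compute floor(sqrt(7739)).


87^2 = 7569 <= 7739 < 7744 = 88^2, so 87 <= sqrt(7739) < 88.
floor(sqrt(7739)) = 87.

87


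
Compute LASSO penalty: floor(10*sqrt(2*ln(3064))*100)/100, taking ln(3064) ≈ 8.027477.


ln(3064) ≈ 8.027477.
2*ln(n) ≈ 16.054954.
sqrt(2*ln(n)) ≈ sqrt(16.054954) ≈ 4.006863.
lambda ≈ 10*4.006863 = 40.06863.
floor(lambda*100)/100 = 40.06.

40.06


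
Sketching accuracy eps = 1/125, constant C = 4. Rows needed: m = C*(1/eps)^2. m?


1/eps = 125.
(1/eps)^2 = 15625.
m = 4*15625 = 62500.

62500


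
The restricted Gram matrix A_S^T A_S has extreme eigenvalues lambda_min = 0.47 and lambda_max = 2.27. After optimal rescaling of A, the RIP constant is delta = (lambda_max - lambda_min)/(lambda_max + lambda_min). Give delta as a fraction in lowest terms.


lambda_max - lambda_min = 2.27 - 0.47 = 1.80.
lambda_max + lambda_min = 2.27 + 0.47 = 2.74.
delta = 1.80/2.74 = 180/274 = 90/137.

90/137


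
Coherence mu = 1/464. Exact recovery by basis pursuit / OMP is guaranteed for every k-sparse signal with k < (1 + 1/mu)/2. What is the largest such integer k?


1/mu = 464.
1 + 1/mu = 465.
(1 + 1/mu)/2 = 232.5 is not an integer, so k_max = floor(232.5) = 232.

232


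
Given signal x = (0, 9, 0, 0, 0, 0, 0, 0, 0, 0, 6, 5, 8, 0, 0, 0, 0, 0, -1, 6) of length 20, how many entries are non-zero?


Non-zero positions: [1, 10, 11, 12, 18, 19].
Sparsity = 6.

6


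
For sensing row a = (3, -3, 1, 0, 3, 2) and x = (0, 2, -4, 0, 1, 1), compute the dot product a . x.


Non-zero terms: ['-3*2', '1*-4', '3*1', '2*1']
Products: [-6, -4, 3, 2]
y = sum = -5.

-5


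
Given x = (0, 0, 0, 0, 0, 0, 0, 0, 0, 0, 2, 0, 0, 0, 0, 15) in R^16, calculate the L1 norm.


Non-zero entries: [(10, 2), (15, 15)]
Absolute values: [2, 15]
||x||_1 = sum = 17.

17


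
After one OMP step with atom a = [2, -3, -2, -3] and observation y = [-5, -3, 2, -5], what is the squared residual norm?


a^T a = 26.
a^T y = 10.
coeff = 10/26 = 5/13.
||r||^2 = 769/13.

769/13


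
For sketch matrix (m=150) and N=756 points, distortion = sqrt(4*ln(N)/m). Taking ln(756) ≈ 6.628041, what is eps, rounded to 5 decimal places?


ln(756) ≈ 6.628041.
4*ln(N)/m ≈ 4*6.628041/150 ≈ 0.17674776.
eps = sqrt(0.17674776) ≈ 0.4204138 ≈ 0.42041.

0.42041


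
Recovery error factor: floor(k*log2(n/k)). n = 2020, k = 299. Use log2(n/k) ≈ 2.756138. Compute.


log2(n/k) = log2(2020/299) ≈ 2.756138.
k*log2(n/k) ≈ 299*2.756138 = 824.085262.
floor(824.085262) = 824.

824


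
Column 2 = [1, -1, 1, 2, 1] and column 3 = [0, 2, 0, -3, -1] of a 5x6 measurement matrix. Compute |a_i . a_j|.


Inner product: 1*0 + -1*2 + 1*0 + 2*-3 + 1*-1
Products: [0, -2, 0, -6, -1]
Sum = -9.
|dot| = 9.

9


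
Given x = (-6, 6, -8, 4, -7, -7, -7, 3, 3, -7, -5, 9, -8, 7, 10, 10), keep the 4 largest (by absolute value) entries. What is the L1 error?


Sorted |x_i| descending: [10, 10, 9, 8, 8, 7, 7, 7, 7, 7, 6, 6, 5, 4, 3, 3]
Keep top 4: [10, 10, 9, 8]
Tail entries: [8, 7, 7, 7, 7, 7, 6, 6, 5, 4, 3, 3]
L1 error = sum of tail = 70.

70


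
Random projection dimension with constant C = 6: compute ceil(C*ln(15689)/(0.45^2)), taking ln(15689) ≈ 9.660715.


ln(15689) ≈ 9.660715.
eps^2 = 0.45^2 = 0.2025.
C*ln(N)/eps^2 ≈ 6*9.660715/0.2025 ≈ 286.2434.
m = ceil(286.2434) = 287.

287


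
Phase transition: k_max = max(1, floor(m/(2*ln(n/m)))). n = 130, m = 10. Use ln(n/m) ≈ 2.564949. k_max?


n/m = 130/10 = 13.
ln(n/m) ≈ 2.564949.
2*ln(n/m) ≈ 5.129898.
m/(2*ln(n/m)) ≈ 10/5.129898 ≈ 1.9494.
floor = 1.
k_max = max(1, 1) = 1.

1


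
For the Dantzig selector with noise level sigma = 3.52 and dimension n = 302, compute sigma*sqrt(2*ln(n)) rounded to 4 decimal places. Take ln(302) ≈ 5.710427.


ln(302) ≈ 5.710427.
2*ln(n) ≈ 11.420854.
sqrt(2*ln(n)) ≈ sqrt(11.420854) ≈ 3.379475.
threshold ≈ 3.52*3.379475 = 11.895752 ≈ 11.8958.

11.8958


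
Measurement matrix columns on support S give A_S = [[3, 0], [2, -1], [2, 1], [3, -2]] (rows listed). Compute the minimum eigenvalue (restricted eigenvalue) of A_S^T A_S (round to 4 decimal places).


A_S^T A_S = [[26, -6], [-6, 6]].
trace = 32.
det = 120.
disc = trace^2 - 4*det = 1024 - 4*120 = 544.
sqrt(544) ≈ 23.323808.
lam_min = (32 - sqrt(544))/2 ≈ (32 - 23.323808)/2 = 4.338096 ≈ 4.3381.

4.3381


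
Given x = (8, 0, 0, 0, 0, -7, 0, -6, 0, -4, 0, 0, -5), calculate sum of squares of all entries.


Non-zero entries: [(0, 8), (5, -7), (7, -6), (9, -4), (12, -5)]
Squares: [64, 49, 36, 16, 25]
||x||_2^2 = sum = 190.

190


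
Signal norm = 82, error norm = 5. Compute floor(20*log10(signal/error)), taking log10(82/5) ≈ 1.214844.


||x||/||e|| = 82/5.
log10(82/5) ≈ 1.214844.
20*log10(||x||/||e||) ≈ 20*1.214844 = 24.29688.
floor(24.29688) = 24.

24


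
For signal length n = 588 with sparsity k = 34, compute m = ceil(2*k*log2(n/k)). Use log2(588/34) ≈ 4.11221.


log2(n/k) = log2(588/34) ≈ 4.11221.
2*k*log2(n/k) ≈ 2*34*4.11221 = 279.63028.
m = ceil(279.63028) = 280.

280


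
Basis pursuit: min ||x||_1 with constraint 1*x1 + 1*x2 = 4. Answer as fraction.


Axis intercepts:
  x1 = 4, x2 = 0: L1 = 4
  x1 = 0, x2 = 4: L1 = 4
x* = (4, 0)
||x*||_1 = 4.

4


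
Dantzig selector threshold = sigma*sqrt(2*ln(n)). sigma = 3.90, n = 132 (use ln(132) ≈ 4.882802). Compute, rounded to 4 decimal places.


ln(132) ≈ 4.882802.
2*ln(n) ≈ 9.765604.
sqrt(2*ln(n)) ≈ sqrt(9.765604) ≈ 3.124997.
threshold ≈ 3.90*3.124997 = 12.1874883 ≈ 12.1875.

12.1875


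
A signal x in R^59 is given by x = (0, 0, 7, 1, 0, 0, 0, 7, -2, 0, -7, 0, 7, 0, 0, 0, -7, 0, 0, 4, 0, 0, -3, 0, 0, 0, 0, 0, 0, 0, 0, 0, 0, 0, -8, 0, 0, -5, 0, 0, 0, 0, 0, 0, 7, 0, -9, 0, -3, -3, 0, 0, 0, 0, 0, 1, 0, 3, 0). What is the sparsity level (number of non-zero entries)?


Non-zero positions: [2, 3, 7, 8, 10, 12, 16, 19, 22, 34, 37, 44, 46, 48, 49, 55, 57].
Sparsity = 17.

17


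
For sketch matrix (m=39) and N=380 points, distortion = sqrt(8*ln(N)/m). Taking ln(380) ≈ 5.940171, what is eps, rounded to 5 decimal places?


ln(380) ≈ 5.940171.
8*ln(N)/m ≈ 8*5.940171/39 ≈ 1.21849662.
eps = sqrt(1.21849662) ≈ 1.1038553 ≈ 1.10386.

1.10386


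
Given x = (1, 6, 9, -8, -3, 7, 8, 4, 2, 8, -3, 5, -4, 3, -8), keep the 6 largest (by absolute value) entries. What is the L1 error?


Sorted |x_i| descending: [9, 8, 8, 8, 8, 7, 6, 5, 4, 4, 3, 3, 3, 2, 1]
Keep top 6: [9, 8, 8, 8, 8, 7]
Tail entries: [6, 5, 4, 4, 3, 3, 3, 2, 1]
L1 error = sum of tail = 31.

31


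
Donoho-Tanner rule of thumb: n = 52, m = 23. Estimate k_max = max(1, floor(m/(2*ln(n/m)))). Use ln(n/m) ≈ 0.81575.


n/m = 52/23.
ln(n/m) ≈ 0.81575.
2*ln(n/m) ≈ 1.6315.
m/(2*ln(n/m)) ≈ 23/1.6315 ≈ 14.0975.
floor = 14.
k_max = max(1, 14) = 14.

14


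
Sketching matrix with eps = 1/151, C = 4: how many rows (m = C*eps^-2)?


1/eps = 151.
(1/eps)^2 = 22801.
m = 4*22801 = 91204.

91204


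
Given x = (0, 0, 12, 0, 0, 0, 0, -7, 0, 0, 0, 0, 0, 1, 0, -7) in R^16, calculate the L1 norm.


Non-zero entries: [(2, 12), (7, -7), (13, 1), (15, -7)]
Absolute values: [12, 7, 1, 7]
||x||_1 = sum = 27.

27


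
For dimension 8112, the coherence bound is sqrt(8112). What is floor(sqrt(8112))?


90^2 = 8100 <= 8112 < 8281 = 91^2, so 90 <= sqrt(8112) < 91.
floor(sqrt(8112)) = 90.

90


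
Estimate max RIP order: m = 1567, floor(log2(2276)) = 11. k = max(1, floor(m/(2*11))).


floor(log2(2276)) = 11.
2*11 = 22.
m/(2*floor(log2(n))) = 1567/22 ≈ 71.2273.
floor = 71.
k = max(1, 71) = 71.

71


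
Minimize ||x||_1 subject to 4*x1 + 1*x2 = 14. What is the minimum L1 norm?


Axis intercepts:
  x1 = 7/2, x2 = 0: L1 = 7/2
  x1 = 0, x2 = 14: L1 = 14
x* = (7/2, 0)
||x*||_1 = 7/2.

7/2


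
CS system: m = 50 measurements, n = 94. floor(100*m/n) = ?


100*m/n = 100*50/94 ≈ 53.1915.
floor = 53.

53


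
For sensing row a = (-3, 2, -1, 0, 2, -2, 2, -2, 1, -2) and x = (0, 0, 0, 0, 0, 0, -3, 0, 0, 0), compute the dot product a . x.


Non-zero terms: ['2*-3']
Products: [-6]
y = sum = -6.

-6


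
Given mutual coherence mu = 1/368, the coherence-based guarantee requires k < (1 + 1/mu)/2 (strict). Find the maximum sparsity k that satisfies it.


1/mu = 368.
1 + 1/mu = 369.
(1 + 1/mu)/2 = 184.5 is not an integer, so k_max = floor(184.5) = 184.

184


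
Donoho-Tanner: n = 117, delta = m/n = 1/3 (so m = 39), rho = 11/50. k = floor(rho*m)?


m = 1/3*117 = 39.
rho = 11/50.
rho*m = 11/50*39 = 8.58.
k = floor(8.58) = 8.

8


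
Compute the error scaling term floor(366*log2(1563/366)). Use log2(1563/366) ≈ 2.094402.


log2(n/k) = log2(1563/366) ≈ 2.094402.
k*log2(n/k) ≈ 366*2.094402 = 766.551132.
floor(766.551132) = 766.

766


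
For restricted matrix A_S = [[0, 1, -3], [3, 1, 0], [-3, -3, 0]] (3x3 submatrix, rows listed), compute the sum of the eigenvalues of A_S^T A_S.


Sum of eigenvalues of A_S^T A_S = trace(A_S^T A_S) = sum of squared column norms of A_S.
A_S^T A_S diagonal: [18, 11, 9].
trace = 18 + 11 + 9 = 38.

38


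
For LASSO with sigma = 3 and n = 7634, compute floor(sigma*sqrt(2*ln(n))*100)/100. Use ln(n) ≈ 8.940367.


ln(7634) ≈ 8.940367.
2*ln(n) ≈ 17.880734.
sqrt(2*ln(n)) ≈ sqrt(17.880734) ≈ 4.228562.
lambda ≈ 3*4.228562 = 12.685686.
floor(lambda*100)/100 = 12.68.

12.68


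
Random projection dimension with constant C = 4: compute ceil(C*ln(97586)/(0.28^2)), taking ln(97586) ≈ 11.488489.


ln(97586) ≈ 11.488489.
eps^2 = 0.28^2 = 0.0784.
C*ln(N)/eps^2 ≈ 4*11.488489/0.0784 ≈ 586.1474.
m = ceil(586.1474) = 587.

587


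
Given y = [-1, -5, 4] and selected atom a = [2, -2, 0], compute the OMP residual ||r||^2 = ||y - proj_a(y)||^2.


a^T a = 8.
a^T y = 8.
coeff = 8/8 = 1.
||r||^2 = 34.

34


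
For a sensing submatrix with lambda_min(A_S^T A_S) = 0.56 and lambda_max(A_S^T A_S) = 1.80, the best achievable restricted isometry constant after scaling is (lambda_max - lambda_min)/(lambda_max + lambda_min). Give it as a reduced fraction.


lambda_max - lambda_min = 1.80 - 0.56 = 1.24.
lambda_max + lambda_min = 1.80 + 0.56 = 2.36.
delta = 1.24/2.36 = 124/236 = 31/59.

31/59


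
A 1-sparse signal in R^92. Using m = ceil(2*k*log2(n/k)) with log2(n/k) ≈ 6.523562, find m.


log2(n/k) = log2(92/1) ≈ 6.523562.
2*k*log2(n/k) ≈ 2*1*6.523562 = 13.047124.
m = ceil(13.047124) = 14.

14


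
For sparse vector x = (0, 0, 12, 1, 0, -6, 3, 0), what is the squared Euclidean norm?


Non-zero entries: [(2, 12), (3, 1), (5, -6), (6, 3)]
Squares: [144, 1, 36, 9]
||x||_2^2 = sum = 190.

190


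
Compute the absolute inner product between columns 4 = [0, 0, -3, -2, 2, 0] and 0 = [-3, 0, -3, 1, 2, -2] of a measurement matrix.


Inner product: 0*-3 + 0*0 + -3*-3 + -2*1 + 2*2 + 0*-2
Products: [0, 0, 9, -2, 4, 0]
Sum = 11.
|dot| = 11.

11


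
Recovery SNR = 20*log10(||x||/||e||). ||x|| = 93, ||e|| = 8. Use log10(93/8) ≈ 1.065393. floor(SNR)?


||x||/||e|| = 93/8.
log10(93/8) ≈ 1.065393.
20*log10(||x||/||e||) ≈ 20*1.065393 = 21.30786.
floor(21.30786) = 21.

21


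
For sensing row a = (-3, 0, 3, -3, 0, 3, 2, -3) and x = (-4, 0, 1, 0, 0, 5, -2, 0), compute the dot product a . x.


Non-zero terms: ['-3*-4', '3*1', '3*5', '2*-2']
Products: [12, 3, 15, -4]
y = sum = 26.

26


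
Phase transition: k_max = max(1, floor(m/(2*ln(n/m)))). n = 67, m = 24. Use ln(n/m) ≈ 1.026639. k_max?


n/m = 67/24.
ln(n/m) ≈ 1.026639.
2*ln(n/m) ≈ 2.053278.
m/(2*ln(n/m)) ≈ 24/2.053278 ≈ 11.6886.
floor = 11.
k_max = max(1, 11) = 11.

11


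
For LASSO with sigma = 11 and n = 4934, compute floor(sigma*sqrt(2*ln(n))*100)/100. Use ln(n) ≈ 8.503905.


ln(4934) ≈ 8.503905.
2*ln(n) ≈ 17.00781.
sqrt(2*ln(n)) ≈ sqrt(17.00781) ≈ 4.124053.
lambda ≈ 11*4.124053 = 45.364583.
floor(lambda*100)/100 = 45.36.

45.36


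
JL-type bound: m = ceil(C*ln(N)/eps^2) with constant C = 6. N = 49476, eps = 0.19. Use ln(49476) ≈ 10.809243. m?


ln(49476) ≈ 10.809243.
eps^2 = 0.19^2 = 0.0361.
C*ln(N)/eps^2 ≈ 6*10.809243/0.0361 ≈ 1796.5501.
m = ceil(1796.5501) = 1797.

1797


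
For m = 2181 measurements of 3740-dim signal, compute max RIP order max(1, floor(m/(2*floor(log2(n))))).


floor(log2(3740)) = 11.
2*11 = 22.
m/(2*floor(log2(n))) = 2181/22 ≈ 99.1364.
floor = 99.
k = max(1, 99) = 99.

99


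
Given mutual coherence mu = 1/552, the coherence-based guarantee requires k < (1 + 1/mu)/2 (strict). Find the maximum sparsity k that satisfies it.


1/mu = 552.
1 + 1/mu = 553.
(1 + 1/mu)/2 = 276.5 is not an integer, so k_max = floor(276.5) = 276.

276


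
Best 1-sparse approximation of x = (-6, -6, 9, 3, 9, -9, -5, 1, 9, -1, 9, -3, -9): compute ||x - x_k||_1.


Sorted |x_i| descending: [9, 9, 9, 9, 9, 9, 6, 6, 5, 3, 3, 1, 1]
Keep top 1: [9]
Tail entries: [9, 9, 9, 9, 9, 6, 6, 5, 3, 3, 1, 1]
L1 error = sum of tail = 70.

70


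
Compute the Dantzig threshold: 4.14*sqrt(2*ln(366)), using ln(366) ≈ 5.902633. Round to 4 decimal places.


ln(366) ≈ 5.902633.
2*ln(n) ≈ 11.805266.
sqrt(2*ln(n)) ≈ sqrt(11.805266) ≈ 3.435879.
threshold ≈ 4.14*3.435879 = 14.22453906 ≈ 14.2245.

14.2245


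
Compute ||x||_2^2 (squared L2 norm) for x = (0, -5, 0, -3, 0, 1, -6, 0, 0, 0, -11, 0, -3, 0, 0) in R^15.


Non-zero entries: [(1, -5), (3, -3), (5, 1), (6, -6), (10, -11), (12, -3)]
Squares: [25, 9, 1, 36, 121, 9]
||x||_2^2 = sum = 201.

201


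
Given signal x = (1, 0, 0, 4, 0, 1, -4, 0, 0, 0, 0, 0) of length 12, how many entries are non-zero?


Non-zero positions: [0, 3, 5, 6].
Sparsity = 4.

4


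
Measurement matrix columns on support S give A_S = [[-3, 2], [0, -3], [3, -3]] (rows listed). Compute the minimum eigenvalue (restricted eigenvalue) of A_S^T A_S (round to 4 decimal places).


A_S^T A_S = [[18, -15], [-15, 22]].
trace = 40.
det = 171.
disc = trace^2 - 4*det = 1600 - 4*171 = 916.
sqrt(916) ≈ 30.265492.
lam_min = (40 - sqrt(916))/2 ≈ (40 - 30.265492)/2 = 4.867254 ≈ 4.8673.

4.8673


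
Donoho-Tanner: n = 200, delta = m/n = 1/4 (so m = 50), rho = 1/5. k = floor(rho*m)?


m = 1/4*200 = 50.
rho = 1/5.
rho*m = 1/5*50 = 10.
k = floor(10) = 10.

10


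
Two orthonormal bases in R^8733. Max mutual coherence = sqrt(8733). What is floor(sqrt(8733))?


93^2 = 8649 <= 8733 < 8836 = 94^2, so 93 <= sqrt(8733) < 94.
floor(sqrt(8733)) = 93.

93


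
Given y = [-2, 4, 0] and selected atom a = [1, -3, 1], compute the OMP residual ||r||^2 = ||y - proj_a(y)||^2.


a^T a = 11.
a^T y = -14.
coeff = -14/11 = -14/11.
||r||^2 = 24/11.

24/11


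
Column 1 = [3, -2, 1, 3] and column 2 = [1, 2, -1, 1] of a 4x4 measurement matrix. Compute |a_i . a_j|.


Inner product: 3*1 + -2*2 + 1*-1 + 3*1
Products: [3, -4, -1, 3]
Sum = 1.
|dot| = 1.

1


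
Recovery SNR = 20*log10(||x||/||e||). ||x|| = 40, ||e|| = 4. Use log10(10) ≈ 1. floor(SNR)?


||x||/||e|| = 40/4 = 10.
log10(10) ≈ 1.
20*log10(||x||/||e||) ≈ 20*1 = 20.
floor(20) = 20.

20


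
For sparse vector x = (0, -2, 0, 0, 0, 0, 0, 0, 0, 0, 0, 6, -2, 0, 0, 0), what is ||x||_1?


Non-zero entries: [(1, -2), (11, 6), (12, -2)]
Absolute values: [2, 6, 2]
||x||_1 = sum = 10.

10


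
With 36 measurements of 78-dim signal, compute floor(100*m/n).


100*m/n = 100*36/78 ≈ 46.1538.
floor = 46.

46


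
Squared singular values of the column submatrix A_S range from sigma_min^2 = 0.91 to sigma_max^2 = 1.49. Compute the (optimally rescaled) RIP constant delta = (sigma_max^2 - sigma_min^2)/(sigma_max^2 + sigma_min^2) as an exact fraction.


lambda_max - lambda_min = 1.49 - 0.91 = 0.58.
lambda_max + lambda_min = 1.49 + 0.91 = 2.40.
delta = 0.58/2.40 = 58/240 = 29/120.

29/120


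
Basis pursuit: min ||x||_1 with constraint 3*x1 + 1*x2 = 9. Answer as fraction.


Axis intercepts:
  x1 = 3, x2 = 0: L1 = 3
  x1 = 0, x2 = 9: L1 = 9
x* = (3, 0)
||x*||_1 = 3.

3


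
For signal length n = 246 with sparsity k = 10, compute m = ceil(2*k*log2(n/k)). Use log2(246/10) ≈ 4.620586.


log2(n/k) = log2(246/10) ≈ 4.620586.
2*k*log2(n/k) ≈ 2*10*4.620586 = 92.41172.
m = ceil(92.41172) = 93.

93


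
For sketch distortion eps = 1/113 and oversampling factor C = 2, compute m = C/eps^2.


1/eps = 113.
(1/eps)^2 = 12769.
m = 2*12769 = 25538.

25538


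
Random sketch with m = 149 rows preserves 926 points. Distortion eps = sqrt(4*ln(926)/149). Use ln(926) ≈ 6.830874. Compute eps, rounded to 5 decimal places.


ln(926) ≈ 6.830874.
4*ln(N)/m ≈ 4*6.830874/149 ≈ 0.18337917.
eps = sqrt(0.18337917) ≈ 0.4282279 ≈ 0.42823.

0.42823


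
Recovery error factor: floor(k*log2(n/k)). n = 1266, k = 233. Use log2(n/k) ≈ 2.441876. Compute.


log2(n/k) = log2(1266/233) ≈ 2.441876.
k*log2(n/k) ≈ 233*2.441876 = 568.957108.
floor(568.957108) = 568.

568


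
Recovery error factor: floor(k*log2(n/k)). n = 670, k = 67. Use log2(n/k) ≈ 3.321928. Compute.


log2(n/k) = log2(670/67) ≈ 3.321928.
k*log2(n/k) ≈ 67*3.321928 = 222.569176.
floor(222.569176) = 222.

222


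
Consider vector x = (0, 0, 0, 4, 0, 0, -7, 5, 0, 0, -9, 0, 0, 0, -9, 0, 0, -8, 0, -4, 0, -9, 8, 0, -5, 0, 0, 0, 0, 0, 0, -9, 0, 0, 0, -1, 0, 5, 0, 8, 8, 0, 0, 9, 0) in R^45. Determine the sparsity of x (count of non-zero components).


Non-zero positions: [3, 6, 7, 10, 14, 17, 19, 21, 22, 24, 31, 35, 37, 39, 40, 43].
Sparsity = 16.

16


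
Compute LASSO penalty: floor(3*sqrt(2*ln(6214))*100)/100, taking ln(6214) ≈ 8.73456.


ln(6214) ≈ 8.73456.
2*ln(n) ≈ 17.46912.
sqrt(2*ln(n)) ≈ sqrt(17.46912) ≈ 4.179608.
lambda ≈ 3*4.179608 = 12.538824.
floor(lambda*100)/100 = 12.53.

12.53


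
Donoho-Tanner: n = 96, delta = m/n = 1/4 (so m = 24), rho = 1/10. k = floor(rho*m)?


m = 1/4*96 = 24.
rho = 1/10.
rho*m = 1/10*24 = 2.4.
k = floor(2.4) = 2.

2


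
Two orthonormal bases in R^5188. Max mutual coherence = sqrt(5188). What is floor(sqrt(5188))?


72^2 = 5184 <= 5188 < 5329 = 73^2, so 72 <= sqrt(5188) < 73.
floor(sqrt(5188)) = 72.

72
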